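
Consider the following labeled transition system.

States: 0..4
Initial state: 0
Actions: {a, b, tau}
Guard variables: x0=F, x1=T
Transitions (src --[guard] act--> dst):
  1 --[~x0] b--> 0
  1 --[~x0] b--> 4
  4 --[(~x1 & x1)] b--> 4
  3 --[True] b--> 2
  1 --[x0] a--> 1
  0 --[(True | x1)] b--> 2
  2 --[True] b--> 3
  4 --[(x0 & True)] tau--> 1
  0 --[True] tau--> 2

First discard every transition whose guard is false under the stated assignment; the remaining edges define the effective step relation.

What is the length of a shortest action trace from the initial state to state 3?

Answer: 2

Working:
Layered search for 3:
  L0 = {0}
  L1 = {2}
  L2 = {3}
3 enters at depth 2; path b·b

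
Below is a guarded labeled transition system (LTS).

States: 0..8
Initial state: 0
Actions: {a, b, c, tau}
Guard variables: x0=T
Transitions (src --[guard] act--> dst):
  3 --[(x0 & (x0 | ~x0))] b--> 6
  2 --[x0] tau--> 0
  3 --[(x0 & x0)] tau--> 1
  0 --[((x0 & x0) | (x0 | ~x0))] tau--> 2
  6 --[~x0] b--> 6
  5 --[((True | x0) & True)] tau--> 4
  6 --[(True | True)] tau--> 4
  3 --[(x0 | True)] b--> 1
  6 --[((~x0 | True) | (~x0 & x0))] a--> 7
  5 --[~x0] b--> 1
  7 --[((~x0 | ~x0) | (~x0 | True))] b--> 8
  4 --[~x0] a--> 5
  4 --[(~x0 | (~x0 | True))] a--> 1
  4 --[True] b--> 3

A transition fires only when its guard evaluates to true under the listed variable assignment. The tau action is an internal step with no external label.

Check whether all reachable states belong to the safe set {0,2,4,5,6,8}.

Answer: INVARIANT HOLDS

Working:
Allowed set {0,2,4,5,6,8}
Reach set: {0,2}
  0: ✓
  2: ✓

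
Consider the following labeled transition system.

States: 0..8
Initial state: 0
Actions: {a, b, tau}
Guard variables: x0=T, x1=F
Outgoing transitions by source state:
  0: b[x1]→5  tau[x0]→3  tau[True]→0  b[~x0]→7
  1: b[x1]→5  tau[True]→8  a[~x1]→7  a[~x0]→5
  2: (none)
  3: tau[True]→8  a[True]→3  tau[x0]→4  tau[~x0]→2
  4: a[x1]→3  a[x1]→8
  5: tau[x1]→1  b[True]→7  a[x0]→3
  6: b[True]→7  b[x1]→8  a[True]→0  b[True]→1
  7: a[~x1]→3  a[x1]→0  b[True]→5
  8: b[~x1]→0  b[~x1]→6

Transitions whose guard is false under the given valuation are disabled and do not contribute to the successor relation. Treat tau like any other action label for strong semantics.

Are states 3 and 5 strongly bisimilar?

Answer: NOT BISIMILAR

Trace:
Compute ~ classes (split until stable):
  π0 = {{0,1,2,3,4,5,6,7,8}}
  π1 = {{0},{1,3},{2,4},{5,6,7},{8}}
  π2 = {{0},{1},{2,4},{3},{5,7},{6},{8}}
Fixed point at round 3; 7 class(es).
class of 3: {3}; class of 5: {5,7}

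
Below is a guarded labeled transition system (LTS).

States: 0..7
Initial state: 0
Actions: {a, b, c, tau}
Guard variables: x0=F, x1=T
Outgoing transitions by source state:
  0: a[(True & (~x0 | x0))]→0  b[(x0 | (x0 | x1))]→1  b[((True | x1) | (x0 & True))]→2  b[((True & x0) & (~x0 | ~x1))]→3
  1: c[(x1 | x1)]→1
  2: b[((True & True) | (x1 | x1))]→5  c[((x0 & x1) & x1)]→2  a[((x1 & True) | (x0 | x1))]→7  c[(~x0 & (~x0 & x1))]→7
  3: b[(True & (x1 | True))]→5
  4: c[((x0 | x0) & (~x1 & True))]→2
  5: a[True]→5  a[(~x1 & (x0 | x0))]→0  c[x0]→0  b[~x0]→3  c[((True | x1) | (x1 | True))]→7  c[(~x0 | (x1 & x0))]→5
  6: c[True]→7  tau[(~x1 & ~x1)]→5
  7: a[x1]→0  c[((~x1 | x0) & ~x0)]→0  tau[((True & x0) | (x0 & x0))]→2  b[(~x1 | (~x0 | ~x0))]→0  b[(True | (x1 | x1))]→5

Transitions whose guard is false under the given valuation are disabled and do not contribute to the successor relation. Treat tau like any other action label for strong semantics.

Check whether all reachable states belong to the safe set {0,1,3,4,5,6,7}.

Answer: INVARIANT VIOLATED at state 2

Working:
Allowed set {0,1,3,4,5,6,7}
R = {0,1,2,3,5,7}
  0: ok
  1: ok
  2: outside
  3: ok
  5: ok
  7: ok
reach 2 via b — violates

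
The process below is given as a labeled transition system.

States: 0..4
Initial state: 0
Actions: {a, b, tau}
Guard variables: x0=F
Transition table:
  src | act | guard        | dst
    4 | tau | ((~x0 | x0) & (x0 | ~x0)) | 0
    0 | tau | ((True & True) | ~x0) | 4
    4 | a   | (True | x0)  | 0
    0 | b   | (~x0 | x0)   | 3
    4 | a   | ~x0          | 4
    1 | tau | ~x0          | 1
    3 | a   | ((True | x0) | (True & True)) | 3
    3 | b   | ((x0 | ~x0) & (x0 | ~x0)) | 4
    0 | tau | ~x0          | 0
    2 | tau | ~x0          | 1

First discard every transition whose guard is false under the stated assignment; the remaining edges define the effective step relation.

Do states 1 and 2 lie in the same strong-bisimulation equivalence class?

Answer: BISIMILAR

Trace:
Bisimulation quotient by refinement:
  round 0: {{0,1,2,3,4}}
  round 1: {{0},{1,2},{3},{4}}
Fixed point at round 2; 4 class(es).
1∈{1,2}, 2∈{1,2}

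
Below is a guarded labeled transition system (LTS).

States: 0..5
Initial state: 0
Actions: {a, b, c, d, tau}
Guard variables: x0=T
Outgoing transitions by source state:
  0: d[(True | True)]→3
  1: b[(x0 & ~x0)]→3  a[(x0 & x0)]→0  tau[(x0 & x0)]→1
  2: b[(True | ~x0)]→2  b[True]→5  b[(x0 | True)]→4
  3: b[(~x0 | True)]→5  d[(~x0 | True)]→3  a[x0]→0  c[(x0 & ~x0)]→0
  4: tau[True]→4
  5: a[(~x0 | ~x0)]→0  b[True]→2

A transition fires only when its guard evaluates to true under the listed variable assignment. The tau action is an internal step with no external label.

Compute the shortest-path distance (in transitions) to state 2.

BFS to 2:
  Layer 0: {0}
  Layer 1: {3}
  Layer 2: {5}
  Layer 3: {2}
2 enters at depth 3; path d·b·b

Answer: 3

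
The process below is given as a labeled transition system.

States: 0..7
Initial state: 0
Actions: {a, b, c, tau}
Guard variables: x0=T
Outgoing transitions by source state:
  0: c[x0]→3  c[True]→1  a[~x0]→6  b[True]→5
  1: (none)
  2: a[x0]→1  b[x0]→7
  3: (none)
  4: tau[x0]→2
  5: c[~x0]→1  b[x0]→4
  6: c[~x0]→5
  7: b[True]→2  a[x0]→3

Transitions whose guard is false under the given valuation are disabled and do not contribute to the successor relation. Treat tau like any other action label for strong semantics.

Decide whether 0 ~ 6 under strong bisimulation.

Answer: NOT BISIMILAR

Working:
Refine partition for ~:
  round 0: {{0,1,2,3,4,5,6,7}}
  round 1: {{0},{1,3,6},{2,7},{4},{5}}
Fixed point at round 2; 5 class(es).
0∈{0}, 6∈{1,3,6}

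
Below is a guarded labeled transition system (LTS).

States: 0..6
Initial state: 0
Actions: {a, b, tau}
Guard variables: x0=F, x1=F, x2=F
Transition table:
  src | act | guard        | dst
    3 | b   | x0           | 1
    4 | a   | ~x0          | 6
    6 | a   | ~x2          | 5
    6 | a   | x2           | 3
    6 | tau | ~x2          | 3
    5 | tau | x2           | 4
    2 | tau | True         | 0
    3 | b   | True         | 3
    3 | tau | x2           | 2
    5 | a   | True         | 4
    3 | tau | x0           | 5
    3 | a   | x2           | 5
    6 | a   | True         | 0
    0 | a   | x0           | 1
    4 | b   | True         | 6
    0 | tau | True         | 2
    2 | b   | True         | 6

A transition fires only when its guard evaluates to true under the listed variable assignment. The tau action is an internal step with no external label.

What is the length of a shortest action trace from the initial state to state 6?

Answer: 2

Analysis:
Layered search for 6:
  depth 0: {0}
  depth 1: {2}
  depth 2: {6}
depth(6)=2, e.g. tau·b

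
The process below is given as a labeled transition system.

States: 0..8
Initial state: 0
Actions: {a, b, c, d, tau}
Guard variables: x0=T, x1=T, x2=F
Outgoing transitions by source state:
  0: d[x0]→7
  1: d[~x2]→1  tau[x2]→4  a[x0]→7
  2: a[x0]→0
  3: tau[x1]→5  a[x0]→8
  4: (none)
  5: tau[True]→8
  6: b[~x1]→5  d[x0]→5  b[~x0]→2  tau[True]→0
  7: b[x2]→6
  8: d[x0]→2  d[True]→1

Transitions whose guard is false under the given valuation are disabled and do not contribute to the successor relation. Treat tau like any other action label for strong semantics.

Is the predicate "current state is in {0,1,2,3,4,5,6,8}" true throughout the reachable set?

Allowed set {0,1,2,3,4,5,6,8}
R = {0,7}
  0: ok
  7: outside
witness against invariant: d → 7

Answer: INVARIANT VIOLATED at state 7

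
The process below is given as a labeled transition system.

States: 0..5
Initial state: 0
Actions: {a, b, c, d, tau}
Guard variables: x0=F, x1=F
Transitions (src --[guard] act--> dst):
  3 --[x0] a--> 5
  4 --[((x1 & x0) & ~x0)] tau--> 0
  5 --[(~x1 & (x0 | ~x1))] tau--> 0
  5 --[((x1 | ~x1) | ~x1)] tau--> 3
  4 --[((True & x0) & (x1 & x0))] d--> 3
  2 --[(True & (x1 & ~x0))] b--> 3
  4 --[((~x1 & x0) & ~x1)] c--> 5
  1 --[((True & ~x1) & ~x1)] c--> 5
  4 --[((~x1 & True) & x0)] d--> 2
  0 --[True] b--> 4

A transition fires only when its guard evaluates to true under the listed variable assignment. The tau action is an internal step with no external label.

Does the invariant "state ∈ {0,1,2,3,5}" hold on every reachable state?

Answer: INVARIANT VIOLATED at state 4

Analysis:
Inv-set: {0,1,2,3,5}
R = {0,4}
  0: safe
  4: VIOLATES
counterexample path to 4: b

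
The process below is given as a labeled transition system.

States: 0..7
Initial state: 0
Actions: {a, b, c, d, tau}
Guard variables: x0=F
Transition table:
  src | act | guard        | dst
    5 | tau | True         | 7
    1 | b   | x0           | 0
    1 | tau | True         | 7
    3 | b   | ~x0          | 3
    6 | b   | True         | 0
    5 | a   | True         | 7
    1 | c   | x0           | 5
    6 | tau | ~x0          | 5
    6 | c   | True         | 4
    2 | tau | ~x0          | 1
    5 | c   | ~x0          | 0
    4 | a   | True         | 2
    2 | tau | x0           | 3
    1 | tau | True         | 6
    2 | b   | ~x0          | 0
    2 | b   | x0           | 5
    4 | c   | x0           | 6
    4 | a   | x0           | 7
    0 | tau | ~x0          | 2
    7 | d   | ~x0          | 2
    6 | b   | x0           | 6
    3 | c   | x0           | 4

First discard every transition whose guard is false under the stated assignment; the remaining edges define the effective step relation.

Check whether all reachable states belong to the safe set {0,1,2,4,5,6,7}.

Inv-set: {0,1,2,4,5,6,7}
Reachable = {0,1,2,4,5,6,7}
  0: ok
  1: ok
  2: ok
  4: ok
  5: ok
  6: ok
  7: ok

Answer: INVARIANT HOLDS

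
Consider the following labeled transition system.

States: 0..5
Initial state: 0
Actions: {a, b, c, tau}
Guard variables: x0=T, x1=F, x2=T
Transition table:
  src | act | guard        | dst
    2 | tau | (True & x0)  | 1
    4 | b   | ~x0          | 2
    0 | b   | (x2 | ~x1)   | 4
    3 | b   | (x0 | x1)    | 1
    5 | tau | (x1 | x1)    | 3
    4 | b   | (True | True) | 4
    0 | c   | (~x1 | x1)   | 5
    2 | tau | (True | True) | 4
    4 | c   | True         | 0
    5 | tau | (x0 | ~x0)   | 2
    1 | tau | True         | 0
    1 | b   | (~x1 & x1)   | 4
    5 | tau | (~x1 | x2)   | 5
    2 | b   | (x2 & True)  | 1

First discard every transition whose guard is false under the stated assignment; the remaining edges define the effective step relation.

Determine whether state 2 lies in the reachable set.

After dropping false guards: 11 live edges.
L0 = {0}
L1 = {4,5}  now seen {0,4,5}
L2 = {2}  now seen {0,2,4,5}
L3 = {1}  now seen {0,1,2,4,5}
Reachable = {0,1,2,4,5}
Path to 2: c·tau

Answer: REACHABLE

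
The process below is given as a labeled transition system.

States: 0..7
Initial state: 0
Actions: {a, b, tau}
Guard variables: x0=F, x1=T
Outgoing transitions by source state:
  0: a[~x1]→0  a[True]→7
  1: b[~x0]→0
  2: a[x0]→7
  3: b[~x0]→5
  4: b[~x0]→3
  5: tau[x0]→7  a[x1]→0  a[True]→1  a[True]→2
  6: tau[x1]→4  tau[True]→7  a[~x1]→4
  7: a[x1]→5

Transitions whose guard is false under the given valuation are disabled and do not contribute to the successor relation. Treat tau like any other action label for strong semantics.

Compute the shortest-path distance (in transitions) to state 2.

Answer: 3

Working:
Layered search for 2:
  L0 = {0}
  L1 = {7}
  L2 = {5}
  L3 = {1,2}
depth(2)=3, e.g. a·a·a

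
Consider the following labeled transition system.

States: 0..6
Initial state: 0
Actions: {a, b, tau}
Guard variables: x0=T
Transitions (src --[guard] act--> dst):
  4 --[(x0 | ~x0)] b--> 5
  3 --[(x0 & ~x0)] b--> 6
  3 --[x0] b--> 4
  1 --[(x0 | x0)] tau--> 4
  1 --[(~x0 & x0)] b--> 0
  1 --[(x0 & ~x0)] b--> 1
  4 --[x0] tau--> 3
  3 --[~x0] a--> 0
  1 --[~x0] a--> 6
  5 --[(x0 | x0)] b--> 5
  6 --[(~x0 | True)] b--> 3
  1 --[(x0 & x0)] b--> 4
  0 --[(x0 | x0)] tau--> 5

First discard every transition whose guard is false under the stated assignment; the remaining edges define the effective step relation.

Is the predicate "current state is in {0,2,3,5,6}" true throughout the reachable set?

Answer: INVARIANT HOLDS

Trace:
Inv-set: {0,2,3,5,6}
Reach set: {0,5}
  0: ok
  5: ok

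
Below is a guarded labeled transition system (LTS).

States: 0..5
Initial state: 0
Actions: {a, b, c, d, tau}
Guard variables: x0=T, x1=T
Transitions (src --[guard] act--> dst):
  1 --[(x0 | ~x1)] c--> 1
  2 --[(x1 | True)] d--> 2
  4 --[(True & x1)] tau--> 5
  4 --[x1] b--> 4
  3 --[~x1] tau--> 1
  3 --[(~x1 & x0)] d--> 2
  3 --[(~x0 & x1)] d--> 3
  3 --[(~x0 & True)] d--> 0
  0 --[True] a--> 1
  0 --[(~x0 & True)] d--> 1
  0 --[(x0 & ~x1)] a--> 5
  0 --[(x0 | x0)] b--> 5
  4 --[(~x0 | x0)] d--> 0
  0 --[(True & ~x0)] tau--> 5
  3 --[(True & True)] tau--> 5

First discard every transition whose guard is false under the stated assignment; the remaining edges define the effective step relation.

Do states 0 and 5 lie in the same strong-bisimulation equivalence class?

Refine partition for ~:
  P[0] = {{0,1,2,3,4,5}}
  P[1] = {{0},{1},{2},{3},{4},{5}}
6 equivalence class(es) (converged in 2)
class of 0: {0}; class of 5: {5}

Answer: NOT BISIMILAR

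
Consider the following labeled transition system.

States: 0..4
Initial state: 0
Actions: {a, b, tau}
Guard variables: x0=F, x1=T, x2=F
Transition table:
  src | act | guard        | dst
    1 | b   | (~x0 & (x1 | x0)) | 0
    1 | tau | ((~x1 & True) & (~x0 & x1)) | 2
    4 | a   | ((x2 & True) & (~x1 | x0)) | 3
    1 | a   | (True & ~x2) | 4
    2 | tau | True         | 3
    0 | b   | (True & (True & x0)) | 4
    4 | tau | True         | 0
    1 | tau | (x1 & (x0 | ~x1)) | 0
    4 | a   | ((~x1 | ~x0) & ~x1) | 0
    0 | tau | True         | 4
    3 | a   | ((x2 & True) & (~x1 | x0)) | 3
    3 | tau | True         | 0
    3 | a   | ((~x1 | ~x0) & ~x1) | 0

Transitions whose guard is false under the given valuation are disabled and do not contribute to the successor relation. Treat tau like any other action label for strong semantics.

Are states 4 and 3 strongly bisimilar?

Compute ~ classes (split until stable):
  π0 = {{0,1,2,3,4}}
  π1 = {{0,2,3,4},{1}}
stable after 2 split(s): 2 block(s)
[4]={0,2,3,4}  [3]={0,2,3,4}

Answer: BISIMILAR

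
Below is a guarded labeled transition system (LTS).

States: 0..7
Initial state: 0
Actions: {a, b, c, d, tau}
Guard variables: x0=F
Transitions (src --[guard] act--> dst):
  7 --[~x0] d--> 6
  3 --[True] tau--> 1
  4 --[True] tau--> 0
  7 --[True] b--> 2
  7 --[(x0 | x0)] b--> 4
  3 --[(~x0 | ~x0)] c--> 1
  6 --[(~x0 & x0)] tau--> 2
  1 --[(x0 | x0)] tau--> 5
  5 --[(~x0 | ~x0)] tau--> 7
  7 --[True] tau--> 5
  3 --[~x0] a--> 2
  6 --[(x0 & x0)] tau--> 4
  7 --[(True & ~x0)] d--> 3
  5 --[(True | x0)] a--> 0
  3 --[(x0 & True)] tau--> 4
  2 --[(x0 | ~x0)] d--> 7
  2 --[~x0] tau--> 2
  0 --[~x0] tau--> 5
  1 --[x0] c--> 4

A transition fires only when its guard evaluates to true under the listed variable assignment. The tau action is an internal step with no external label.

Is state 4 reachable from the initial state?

After dropping false guards: 13 live edges.
depth 0: {0}
depth 1: {5}  now seen {0,5}
depth 2: {7}  now seen {0,5,7}
depth 3: {2,3,6}  now seen {0,2,3,5,6,7}
depth 4: {1}  now seen {0,1,2,3,5,6,7}
Reachable = {0,1,2,3,5,6,7}

Answer: UNREACHABLE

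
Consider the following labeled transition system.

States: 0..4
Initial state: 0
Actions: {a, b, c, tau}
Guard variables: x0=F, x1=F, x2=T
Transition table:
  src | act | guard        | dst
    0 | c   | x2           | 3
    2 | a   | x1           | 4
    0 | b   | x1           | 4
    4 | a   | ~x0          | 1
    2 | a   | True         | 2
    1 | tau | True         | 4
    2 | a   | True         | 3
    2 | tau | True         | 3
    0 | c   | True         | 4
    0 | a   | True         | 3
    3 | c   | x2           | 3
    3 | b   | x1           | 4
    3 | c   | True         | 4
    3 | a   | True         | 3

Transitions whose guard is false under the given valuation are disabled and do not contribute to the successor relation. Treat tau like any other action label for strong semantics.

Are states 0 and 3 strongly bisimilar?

Answer: BISIMILAR

Trace:
Bisimulation quotient by refinement:
  P[0] = {{0,1,2,3,4}}
  P[1] = {{0,3},{1},{2},{4}}
Fixed point at round 2; 4 class(es).
[0]={0,3}  [3]={0,3}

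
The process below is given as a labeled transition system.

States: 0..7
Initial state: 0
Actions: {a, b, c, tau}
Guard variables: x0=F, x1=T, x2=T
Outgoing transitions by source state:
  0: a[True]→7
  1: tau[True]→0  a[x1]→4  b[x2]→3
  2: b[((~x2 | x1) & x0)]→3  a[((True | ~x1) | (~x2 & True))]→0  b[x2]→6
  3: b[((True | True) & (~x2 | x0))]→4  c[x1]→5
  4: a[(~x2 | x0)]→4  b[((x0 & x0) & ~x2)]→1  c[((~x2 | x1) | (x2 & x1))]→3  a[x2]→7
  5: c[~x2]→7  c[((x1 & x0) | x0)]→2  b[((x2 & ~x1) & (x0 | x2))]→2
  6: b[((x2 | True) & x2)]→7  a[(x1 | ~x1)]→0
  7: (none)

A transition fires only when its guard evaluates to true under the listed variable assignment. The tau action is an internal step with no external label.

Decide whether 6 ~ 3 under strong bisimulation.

Answer: NOT BISIMILAR

Trace:
Compute ~ classes (split until stable):
  P[0] = {{0,1,2,3,4,5,6,7}}
  P[1] = {{0},{1},{2,6},{3},{4},{5,7}}
  P[2] = {{0},{1},{2},{3},{4},{5,7},{6}}
7 equivalence class(es) (converged in 3)
[6]={6}  [3]={3}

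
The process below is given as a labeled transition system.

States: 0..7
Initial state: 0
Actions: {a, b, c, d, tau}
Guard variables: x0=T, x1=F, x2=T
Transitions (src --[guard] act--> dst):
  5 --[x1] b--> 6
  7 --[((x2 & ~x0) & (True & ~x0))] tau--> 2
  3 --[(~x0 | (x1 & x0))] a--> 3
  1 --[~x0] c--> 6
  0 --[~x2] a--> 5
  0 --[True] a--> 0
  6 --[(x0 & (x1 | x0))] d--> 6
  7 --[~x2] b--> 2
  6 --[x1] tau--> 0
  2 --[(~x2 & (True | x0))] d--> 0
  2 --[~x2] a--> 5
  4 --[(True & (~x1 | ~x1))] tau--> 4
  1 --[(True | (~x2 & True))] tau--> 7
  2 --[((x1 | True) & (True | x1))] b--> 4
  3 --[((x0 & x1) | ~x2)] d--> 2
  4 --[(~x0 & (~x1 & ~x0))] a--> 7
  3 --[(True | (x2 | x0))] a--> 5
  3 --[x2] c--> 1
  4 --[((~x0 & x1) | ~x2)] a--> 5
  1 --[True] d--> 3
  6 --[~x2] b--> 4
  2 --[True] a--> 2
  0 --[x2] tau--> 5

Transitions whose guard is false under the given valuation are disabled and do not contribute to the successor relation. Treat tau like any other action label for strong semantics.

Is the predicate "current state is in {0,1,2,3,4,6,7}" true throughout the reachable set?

Answer: INVARIANT VIOLATED at state 5

Working:
Inv-set: {0,1,2,3,4,6,7}
Reachable = {0,5}
  0: ✓
  5: VIOLATES
reach 5 via tau — violates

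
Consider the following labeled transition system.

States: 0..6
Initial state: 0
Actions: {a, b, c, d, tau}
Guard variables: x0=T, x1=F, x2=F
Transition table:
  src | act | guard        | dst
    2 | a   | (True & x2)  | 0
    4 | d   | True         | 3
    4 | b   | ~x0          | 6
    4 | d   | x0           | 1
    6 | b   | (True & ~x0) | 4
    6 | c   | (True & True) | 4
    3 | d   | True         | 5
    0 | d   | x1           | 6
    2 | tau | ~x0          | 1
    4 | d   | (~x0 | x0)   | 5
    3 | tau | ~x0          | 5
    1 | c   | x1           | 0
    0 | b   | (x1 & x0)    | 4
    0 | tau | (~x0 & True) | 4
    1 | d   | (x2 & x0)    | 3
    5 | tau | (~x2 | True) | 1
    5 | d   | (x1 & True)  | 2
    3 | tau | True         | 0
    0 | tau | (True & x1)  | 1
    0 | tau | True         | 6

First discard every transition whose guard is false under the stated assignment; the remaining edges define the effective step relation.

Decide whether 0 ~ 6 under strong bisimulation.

Bisimulation quotient by refinement:
  round 0: {{0,1,2,3,4,5,6}}
  round 1: {{0,5},{1,2},{3},{4},{6}}
  round 2: {{0},{1,2},{3},{4},{5},{6}}
stable after 3 split(s): 6 block(s)
[0]={0}  [6]={6}

Answer: NOT BISIMILAR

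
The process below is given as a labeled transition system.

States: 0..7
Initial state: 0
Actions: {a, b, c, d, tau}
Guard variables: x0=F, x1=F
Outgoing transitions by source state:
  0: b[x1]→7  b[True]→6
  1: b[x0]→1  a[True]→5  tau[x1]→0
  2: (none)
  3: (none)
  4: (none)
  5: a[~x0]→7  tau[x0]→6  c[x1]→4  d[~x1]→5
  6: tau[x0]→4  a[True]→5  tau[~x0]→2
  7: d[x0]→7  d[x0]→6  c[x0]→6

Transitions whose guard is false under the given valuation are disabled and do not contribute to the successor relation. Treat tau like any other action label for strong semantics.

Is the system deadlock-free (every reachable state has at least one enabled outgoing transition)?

R = {0,2,5,6,7}
  0: b→6  [1 exit(s)]
  2: ∅  [deadlock]
  5: a→7  d→5  [2 exit(s)]
  6: a→5  tau→2  [2 exit(s)]
  7: ∅  [deadlock]
Path to 2: b·tau

Answer: DEADLOCK at state 2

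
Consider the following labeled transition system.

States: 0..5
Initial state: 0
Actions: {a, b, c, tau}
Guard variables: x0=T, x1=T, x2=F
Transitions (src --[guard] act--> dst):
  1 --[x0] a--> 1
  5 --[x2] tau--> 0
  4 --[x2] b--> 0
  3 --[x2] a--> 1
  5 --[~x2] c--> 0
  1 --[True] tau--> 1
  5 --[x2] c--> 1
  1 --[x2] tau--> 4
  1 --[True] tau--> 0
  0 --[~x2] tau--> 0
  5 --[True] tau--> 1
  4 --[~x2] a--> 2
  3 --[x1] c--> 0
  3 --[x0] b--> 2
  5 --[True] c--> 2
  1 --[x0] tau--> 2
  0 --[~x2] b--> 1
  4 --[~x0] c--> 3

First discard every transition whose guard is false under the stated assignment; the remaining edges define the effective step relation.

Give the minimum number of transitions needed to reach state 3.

Answer: UNREACHABLE

Analysis:
BFS to 3:
  depth 0: {0}
  depth 1: {1}
  depth 2: {2}
3 never appears.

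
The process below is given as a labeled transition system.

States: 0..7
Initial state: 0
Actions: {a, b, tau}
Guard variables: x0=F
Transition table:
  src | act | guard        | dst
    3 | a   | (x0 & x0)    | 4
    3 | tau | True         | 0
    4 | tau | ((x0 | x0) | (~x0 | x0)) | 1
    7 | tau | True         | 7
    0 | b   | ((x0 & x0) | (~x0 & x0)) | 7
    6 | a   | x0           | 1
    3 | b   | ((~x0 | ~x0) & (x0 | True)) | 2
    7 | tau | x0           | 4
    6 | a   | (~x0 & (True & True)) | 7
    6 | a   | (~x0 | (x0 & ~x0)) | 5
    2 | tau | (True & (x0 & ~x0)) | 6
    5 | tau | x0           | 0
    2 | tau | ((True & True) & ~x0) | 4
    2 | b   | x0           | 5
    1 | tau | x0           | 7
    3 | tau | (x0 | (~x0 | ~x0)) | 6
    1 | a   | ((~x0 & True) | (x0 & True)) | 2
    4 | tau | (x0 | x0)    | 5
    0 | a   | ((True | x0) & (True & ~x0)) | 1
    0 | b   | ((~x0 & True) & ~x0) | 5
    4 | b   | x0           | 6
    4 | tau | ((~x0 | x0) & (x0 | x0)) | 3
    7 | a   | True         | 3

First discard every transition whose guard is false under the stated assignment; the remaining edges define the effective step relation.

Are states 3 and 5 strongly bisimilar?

Answer: NOT BISIMILAR

Analysis:
Refine partition for ~:
  round 0: {{0,1,2,3,4,5,6,7}}
  round 1: {{0},{1,6},{2,4},{3},{5},{7}}
  round 2: {{0},{1},{2},{3},{4},{5},{6},{7}}
Fixed point at round 3; 8 class(es).
[3]={3}  [5]={5}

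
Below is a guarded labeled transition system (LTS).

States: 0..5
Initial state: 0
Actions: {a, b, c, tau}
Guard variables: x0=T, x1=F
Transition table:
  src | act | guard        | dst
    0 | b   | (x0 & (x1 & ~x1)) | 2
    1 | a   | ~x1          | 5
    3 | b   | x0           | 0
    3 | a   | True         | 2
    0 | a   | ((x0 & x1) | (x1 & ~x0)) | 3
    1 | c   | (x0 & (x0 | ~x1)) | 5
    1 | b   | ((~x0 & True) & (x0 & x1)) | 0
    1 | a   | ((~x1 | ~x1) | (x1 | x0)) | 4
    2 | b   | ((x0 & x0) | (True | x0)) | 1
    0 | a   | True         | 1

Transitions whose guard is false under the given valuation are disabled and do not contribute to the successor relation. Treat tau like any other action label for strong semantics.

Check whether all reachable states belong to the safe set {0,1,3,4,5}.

Answer: INVARIANT HOLDS

Working:
Inv-set: {0,1,3,4,5}
R = {0,1,4,5}
  0: ✓
  1: ✓
  4: ✓
  5: ✓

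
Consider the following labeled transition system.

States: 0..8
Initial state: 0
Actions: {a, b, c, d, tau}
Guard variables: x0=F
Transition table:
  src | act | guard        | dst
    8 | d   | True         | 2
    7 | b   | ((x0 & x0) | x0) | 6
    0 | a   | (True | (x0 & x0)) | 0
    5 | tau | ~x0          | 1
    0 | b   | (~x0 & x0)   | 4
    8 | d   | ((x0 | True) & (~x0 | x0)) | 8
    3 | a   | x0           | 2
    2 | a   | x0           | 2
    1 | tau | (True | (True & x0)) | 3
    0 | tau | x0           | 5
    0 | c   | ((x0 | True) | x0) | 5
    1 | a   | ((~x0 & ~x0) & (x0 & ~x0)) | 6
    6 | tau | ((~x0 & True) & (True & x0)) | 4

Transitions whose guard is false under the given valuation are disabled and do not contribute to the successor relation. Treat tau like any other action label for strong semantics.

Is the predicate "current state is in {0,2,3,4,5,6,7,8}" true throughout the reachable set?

Answer: INVARIANT VIOLATED at state 1

Working:
Inv-set: {0,2,3,4,5,6,7,8}
Reachable = {0,1,3,5}
  0: safe
  1: ✗ unsafe
  3: safe
  5: safe
reach 1 via c·tau — violates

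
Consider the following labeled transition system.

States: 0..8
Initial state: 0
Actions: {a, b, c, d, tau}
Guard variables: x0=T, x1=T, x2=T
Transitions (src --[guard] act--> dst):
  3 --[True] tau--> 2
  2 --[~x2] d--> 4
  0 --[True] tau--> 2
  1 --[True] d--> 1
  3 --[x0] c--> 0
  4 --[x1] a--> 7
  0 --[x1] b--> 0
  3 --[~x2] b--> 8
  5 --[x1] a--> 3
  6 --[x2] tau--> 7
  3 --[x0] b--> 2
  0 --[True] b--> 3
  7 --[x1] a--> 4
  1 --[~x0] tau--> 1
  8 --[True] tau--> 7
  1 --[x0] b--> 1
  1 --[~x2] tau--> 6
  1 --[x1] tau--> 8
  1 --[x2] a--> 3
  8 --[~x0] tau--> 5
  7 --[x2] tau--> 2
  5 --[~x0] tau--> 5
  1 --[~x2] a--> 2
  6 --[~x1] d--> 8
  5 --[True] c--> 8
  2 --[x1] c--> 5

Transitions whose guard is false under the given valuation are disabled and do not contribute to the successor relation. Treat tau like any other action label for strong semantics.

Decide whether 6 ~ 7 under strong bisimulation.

Answer: NOT BISIMILAR

Trace:
Refine partition for ~:
  π0 = {{0,1,2,3,4,5,6,7,8}}
  π1 = {{0},{1},{2},{3},{4},{5},{6,8},{7}}
Fixed point at round 2; 8 class(es).
[6]={6,8}  [7]={7}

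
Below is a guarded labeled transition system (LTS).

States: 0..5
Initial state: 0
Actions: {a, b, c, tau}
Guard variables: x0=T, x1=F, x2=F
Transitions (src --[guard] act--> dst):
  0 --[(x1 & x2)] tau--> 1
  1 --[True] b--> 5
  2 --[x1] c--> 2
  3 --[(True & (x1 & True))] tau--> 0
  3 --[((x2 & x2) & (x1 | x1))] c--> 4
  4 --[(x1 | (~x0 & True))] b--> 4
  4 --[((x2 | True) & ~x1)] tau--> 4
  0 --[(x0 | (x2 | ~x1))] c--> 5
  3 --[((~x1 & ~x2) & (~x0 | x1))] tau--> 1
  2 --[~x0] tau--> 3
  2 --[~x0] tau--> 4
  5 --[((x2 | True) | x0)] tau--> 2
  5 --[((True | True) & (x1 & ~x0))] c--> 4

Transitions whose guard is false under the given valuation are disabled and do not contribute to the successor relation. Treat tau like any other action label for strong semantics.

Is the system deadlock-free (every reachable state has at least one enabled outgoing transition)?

Answer: DEADLOCK at state 2

Trace:
Reachable = {0,2,5}
  0: c→5  [1 out]
  2: ∅  [deadlock]
  5: tau→2  [1 out]
trace reaching 2: c·tau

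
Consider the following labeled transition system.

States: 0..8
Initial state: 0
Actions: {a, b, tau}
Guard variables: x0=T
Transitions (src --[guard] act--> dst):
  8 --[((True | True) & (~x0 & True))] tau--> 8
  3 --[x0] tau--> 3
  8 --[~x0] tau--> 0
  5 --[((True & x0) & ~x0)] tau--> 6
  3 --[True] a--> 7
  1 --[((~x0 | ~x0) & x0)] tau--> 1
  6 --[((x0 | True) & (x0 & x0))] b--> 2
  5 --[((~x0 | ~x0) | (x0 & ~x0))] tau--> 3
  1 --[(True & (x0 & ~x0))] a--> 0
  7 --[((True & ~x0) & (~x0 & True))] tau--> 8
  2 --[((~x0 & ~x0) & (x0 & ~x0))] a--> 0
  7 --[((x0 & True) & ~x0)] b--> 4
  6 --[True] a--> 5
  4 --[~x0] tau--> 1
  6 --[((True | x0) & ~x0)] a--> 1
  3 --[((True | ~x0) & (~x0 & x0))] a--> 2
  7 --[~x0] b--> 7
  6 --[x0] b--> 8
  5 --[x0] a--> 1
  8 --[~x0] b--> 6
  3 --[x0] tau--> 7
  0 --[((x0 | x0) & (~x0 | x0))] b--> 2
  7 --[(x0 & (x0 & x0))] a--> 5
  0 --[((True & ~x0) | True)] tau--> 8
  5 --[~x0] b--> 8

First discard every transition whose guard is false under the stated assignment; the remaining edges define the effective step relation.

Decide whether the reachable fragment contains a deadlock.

Answer: DEADLOCK at state 2

Analysis:
Reachable = {0,2,8}
  0: b→2  tau→8  [deg 2]
  2: ∅  [deadlock]
  8: ∅  [deadlock]
witness 2: b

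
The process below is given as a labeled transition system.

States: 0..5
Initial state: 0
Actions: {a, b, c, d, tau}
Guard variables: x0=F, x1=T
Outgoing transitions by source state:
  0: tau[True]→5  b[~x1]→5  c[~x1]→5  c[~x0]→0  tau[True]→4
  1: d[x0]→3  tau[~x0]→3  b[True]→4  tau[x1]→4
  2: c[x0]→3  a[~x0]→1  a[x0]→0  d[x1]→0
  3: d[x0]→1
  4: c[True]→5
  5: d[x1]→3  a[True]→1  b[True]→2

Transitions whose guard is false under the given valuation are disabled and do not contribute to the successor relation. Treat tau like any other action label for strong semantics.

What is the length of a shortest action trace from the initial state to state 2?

BFS to 2:
  Layer 0: {0}
  Layer 1: {4,5}
  Layer 2: {1,2,3}
2 enters at depth 2; path tau·b

Answer: 2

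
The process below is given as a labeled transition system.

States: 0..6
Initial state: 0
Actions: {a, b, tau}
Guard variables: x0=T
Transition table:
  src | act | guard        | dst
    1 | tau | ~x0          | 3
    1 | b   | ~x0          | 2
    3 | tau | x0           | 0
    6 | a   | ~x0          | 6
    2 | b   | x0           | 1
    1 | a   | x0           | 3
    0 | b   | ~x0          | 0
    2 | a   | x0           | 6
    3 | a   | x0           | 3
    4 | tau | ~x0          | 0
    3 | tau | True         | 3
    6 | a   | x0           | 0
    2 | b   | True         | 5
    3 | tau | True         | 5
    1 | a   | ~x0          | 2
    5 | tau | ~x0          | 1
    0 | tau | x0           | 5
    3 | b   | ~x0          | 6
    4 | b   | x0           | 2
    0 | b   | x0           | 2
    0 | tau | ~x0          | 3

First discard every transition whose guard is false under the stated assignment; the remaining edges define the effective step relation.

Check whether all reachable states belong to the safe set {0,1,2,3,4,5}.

Answer: INVARIANT VIOLATED at state 6

Working:
Inv-set: {0,1,2,3,4,5}
Reach set: {0,1,2,3,5,6}
  0: safe
  1: safe
  2: safe
  3: safe
  5: safe
  6: outside
reach 6 via b·a — violates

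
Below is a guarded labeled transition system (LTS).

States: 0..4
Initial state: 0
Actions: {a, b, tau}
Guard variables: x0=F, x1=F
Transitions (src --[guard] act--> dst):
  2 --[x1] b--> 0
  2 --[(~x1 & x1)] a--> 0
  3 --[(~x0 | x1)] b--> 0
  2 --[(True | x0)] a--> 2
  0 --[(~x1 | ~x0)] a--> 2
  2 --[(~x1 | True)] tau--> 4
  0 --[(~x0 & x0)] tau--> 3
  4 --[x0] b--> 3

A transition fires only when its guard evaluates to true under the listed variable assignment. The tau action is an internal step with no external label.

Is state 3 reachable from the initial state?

4 transition(s) survive guard evaluation.
depth 0: {0}
depth 1: {2}  now seen {0,2}
depth 2: {4}  now seen {0,2,4}
Reach set: {0,2,4}

Answer: UNREACHABLE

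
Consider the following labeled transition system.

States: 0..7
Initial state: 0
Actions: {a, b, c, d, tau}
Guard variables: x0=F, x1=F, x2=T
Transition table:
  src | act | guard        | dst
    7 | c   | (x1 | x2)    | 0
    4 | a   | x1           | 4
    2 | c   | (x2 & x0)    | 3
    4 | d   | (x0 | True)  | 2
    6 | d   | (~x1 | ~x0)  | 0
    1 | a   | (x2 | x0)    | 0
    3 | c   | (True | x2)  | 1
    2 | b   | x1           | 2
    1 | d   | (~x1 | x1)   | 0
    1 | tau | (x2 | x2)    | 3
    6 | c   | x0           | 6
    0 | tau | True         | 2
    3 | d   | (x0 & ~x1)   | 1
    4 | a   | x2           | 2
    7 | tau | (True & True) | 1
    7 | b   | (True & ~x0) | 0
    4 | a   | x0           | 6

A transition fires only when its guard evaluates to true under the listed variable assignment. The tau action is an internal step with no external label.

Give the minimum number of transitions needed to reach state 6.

BFS to 6:
  L0 = {0}
  L1 = {2}
6 never appears.

Answer: UNREACHABLE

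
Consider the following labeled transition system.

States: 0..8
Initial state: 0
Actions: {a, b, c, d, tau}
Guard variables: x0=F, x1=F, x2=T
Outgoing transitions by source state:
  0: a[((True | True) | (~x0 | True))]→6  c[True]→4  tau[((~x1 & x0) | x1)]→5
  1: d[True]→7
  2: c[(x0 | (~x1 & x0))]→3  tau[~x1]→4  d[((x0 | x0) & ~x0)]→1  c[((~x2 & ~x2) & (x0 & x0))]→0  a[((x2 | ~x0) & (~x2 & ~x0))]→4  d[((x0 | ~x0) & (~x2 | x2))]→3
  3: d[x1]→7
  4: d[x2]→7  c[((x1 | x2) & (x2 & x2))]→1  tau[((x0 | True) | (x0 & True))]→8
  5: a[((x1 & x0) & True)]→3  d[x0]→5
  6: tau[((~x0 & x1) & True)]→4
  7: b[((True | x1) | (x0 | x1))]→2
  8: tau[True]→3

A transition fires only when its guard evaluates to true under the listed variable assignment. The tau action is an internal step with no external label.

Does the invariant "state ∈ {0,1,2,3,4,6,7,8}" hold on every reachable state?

Answer: INVARIANT HOLDS

Working:
Inv-set: {0,1,2,3,4,6,7,8}
Reach set: {0,1,2,3,4,6,7,8}
  0: ok
  1: ok
  2: ok
  3: ok
  4: ok
  6: ok
  7: ok
  8: ok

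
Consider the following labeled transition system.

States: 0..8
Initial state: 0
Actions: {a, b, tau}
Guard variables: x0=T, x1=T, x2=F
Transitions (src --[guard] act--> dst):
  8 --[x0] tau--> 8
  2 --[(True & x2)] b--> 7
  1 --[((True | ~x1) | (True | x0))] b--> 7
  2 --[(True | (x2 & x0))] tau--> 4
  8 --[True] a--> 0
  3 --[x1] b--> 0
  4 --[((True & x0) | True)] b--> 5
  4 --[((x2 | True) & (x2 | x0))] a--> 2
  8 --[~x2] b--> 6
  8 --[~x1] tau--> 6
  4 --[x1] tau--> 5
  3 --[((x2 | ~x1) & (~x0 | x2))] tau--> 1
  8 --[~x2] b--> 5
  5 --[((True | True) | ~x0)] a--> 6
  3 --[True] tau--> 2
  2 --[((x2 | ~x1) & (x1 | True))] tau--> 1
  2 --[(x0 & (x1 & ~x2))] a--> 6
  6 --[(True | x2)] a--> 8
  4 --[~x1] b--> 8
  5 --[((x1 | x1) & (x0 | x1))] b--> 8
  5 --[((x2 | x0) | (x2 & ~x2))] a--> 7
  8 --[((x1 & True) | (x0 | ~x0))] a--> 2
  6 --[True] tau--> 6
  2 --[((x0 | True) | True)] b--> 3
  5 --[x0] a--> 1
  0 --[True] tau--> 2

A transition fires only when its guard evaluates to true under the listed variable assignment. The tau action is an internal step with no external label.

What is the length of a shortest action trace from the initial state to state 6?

Answer: 2

Working:
Layered search for 6:
  L0 = {0}
  L1 = {2}
  L2 = {3,4,6}
6 enters at depth 2; path tau·a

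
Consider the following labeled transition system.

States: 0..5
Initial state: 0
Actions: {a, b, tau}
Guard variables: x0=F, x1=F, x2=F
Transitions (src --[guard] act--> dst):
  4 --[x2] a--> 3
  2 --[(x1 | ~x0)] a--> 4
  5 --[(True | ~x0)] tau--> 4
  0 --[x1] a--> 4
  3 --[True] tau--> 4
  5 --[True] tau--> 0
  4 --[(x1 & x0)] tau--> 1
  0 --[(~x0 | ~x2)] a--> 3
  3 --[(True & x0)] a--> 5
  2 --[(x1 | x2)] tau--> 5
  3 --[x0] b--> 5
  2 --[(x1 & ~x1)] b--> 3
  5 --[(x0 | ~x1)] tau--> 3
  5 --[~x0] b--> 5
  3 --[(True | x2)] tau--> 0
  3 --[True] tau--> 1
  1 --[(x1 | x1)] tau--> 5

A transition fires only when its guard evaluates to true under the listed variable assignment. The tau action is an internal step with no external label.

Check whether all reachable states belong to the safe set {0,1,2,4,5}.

Allowed set {0,1,2,4,5}
R = {0,1,3,4}
  0: ok
  1: ok
  3: outside
  4: ok
counterexample path to 3: a

Answer: INVARIANT VIOLATED at state 3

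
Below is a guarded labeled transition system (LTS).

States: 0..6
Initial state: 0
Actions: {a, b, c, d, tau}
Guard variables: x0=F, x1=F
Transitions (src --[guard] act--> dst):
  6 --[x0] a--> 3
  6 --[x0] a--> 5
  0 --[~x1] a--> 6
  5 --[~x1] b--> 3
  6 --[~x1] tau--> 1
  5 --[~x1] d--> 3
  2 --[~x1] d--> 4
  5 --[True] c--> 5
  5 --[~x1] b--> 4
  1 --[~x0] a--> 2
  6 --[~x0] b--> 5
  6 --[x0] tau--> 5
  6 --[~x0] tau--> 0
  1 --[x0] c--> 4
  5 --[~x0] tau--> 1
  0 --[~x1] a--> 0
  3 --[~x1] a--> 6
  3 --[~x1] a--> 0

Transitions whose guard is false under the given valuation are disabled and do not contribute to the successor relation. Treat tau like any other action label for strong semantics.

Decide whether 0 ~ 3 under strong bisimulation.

Compute ~ classes (split until stable):
  P[0] = {{0,1,2,3,4,5,6}}
  P[1] = {{0,1,3},{2},{4},{5},{6}}
  P[2] = {{0,3},{1},{2},{4},{5},{6}}
6 equivalence class(es) (converged in 3)
[0]={0,3}  [3]={0,3}

Answer: BISIMILAR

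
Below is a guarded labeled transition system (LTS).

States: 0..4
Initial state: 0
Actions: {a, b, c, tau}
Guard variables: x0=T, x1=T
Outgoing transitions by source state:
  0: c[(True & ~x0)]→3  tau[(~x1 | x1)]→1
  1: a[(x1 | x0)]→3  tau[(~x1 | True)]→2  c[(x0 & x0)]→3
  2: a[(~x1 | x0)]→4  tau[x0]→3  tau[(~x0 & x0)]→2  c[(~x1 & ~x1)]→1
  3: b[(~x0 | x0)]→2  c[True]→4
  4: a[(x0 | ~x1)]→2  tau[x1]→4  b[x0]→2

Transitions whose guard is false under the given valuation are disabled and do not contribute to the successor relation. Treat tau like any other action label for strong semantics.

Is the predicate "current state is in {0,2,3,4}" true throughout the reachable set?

Allowed set {0,2,3,4}
Reach set: {0,1,2,3,4}
  0: ok
  1: ✗ unsafe
  2: ok
  3: ok
  4: ok
reach 1 via tau — violates

Answer: INVARIANT VIOLATED at state 1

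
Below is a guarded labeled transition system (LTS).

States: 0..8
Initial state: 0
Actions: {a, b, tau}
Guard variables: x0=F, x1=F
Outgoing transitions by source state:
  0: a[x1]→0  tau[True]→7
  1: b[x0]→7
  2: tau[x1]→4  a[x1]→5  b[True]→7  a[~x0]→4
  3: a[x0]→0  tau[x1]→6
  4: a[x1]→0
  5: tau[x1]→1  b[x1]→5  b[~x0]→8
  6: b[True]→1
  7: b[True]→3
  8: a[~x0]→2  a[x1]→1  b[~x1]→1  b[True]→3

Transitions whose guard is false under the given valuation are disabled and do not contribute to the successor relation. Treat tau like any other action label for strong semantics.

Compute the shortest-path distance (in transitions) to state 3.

Answer: 2

Analysis:
Layered search for 3:
  depth 0: {0}
  depth 1: {7}
  depth 2: {3}
3 enters at depth 2; path tau·b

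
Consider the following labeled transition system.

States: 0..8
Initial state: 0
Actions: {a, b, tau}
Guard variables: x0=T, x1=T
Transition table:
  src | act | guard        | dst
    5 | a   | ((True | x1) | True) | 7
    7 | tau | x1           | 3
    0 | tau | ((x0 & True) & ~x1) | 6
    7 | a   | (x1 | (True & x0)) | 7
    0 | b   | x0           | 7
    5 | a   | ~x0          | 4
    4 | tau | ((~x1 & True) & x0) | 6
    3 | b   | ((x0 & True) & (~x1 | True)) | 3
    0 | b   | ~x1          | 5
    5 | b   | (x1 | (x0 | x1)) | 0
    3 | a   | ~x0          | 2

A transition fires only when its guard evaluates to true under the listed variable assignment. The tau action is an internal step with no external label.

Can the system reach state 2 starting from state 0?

Answer: UNREACHABLE

Working:
6 transition(s) survive guard evaluation.
depth 0: {0}
depth 1: {7}  cumulative {0,7}
depth 2: {3}  cumulative {0,3,7}
Reachable = {0,3,7}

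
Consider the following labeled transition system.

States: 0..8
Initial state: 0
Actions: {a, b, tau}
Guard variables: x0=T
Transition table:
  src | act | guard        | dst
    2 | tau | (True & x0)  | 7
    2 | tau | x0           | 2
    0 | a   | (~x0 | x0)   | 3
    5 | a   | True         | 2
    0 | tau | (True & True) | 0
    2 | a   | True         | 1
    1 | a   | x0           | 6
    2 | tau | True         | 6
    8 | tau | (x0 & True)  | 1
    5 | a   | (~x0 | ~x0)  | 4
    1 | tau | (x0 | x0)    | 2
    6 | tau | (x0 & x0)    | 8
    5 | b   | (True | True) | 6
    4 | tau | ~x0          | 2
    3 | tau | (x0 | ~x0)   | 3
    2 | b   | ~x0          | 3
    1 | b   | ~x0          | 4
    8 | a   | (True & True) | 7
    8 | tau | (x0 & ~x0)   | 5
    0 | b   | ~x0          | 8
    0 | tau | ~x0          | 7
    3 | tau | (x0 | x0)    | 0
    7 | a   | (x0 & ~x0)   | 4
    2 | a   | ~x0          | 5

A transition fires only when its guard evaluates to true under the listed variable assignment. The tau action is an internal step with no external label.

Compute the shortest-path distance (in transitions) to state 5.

Answer: UNREACHABLE

Analysis:
Layered search for 5:
  depth 0: {0}
  depth 1: {3}
5 never appears.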